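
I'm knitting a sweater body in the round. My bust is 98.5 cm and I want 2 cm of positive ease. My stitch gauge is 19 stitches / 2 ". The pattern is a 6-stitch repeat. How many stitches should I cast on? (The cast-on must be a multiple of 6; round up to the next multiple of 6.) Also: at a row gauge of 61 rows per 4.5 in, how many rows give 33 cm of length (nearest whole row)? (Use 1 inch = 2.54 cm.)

Cast on 378 stitches; work 176 rows.

Finished = 98.5 + 2 = 100.5 cm.
100.5 cm × 1/2.54 = 39.57 inches.
19/2 = 9.5 sts per in; 39.57 × 9.5 = 375.89 sts.
Next multiple of 6 → 378.
33 cm = 12.99 inches; × 13.556 = 176.12 → 176 rows.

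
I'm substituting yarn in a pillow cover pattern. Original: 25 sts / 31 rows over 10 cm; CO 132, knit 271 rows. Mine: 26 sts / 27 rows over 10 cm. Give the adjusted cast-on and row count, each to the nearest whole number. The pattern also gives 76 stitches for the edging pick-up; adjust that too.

Cast on 137 stitches; work 236 rows; edging pick-up 79 stitches.

Stitches: 132 × 26/25 = 137.28 → 137.
Rows: 271 × 27/31 = 236.03 → 236.
edging pick-up: 76 × 26/25 = 79.04 → 79.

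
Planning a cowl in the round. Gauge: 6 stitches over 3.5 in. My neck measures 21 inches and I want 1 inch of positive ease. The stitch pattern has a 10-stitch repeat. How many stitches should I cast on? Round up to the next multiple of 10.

Finished = 21 + 1 = 22 inches.
6 / 3.5 = 1.714 sts/in.
22 × 1.714 = 37.71 sts.
Next multiple of 10: 40.

40 stitches.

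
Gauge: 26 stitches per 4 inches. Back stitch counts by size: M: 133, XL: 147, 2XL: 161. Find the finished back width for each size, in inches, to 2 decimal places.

M 20.46 inches; XL 22.62 inches; 2XL 24.77 inches.

26/4 = 6.5 sts per in.
M: 133 / 6.5 = 20.462 → 20.46 in.
XL: 147 / 6.5 = 22.615 → 22.62 in.
2XL: 161 / 6.5 = 24.769 → 24.77 in.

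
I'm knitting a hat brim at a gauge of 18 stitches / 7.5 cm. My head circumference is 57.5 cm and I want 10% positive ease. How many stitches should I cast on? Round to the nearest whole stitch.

Cast on 152 stitches.

Finished = 57.5 × 1.10 = 63.25 cm.
18 / 7.5 = 2.4 sts per cm.
63.25 × 2.4 = 151.80 sts.
→ 152 sts.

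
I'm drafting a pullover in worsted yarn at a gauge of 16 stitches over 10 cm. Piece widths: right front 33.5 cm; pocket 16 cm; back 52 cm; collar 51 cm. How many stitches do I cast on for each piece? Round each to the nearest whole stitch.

Rate = 16/10 = 1.6 sts per cm.
right front: 33.5 × 1.6 = 53.60 → 54.
pocket: 16 × 1.6 = 25.60 → 26.
back: 52 × 1.6 = 83.20 → 83.
collar: 51 × 1.6 = 81.60 → 82.

right front 54; pocket 26; back 83; collar 82.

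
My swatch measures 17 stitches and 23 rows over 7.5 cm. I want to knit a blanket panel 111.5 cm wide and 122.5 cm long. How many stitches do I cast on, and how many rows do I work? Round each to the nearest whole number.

Stitch gauge = 17/7.5 = 2.267 sts/cm; 111.5 × 2.267 = 252.73 → 253 sts.
Row gauge = 23/7.5 = 3.067 rows/cm; 122.5 × 3.067 = 375.67 → 376 rows.

Cast on 253 stitches and work 376 rows.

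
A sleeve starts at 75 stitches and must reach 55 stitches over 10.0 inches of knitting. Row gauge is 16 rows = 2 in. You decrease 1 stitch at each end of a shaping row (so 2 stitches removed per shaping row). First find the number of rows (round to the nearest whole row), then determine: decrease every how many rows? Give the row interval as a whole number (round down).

Decrease every 8th row.

Rows = 10.0 × 8 = 80.0 → 80 rows.
Stitches to remove: 20 → 10 shaping rows (at 2 st each).
80 / 10 = 8.00 → every 8 rows.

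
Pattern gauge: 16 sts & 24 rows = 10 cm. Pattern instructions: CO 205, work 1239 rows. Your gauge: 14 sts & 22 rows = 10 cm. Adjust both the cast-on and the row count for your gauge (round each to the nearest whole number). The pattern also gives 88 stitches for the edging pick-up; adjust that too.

Cast on 179 stitches; work 1136 rows; edging pick-up 77 stitches.

Stitches: 205 × 14/16 = 179.38 → 179.
Rows: 1239 × 22/24 = 1135.75 → 1136.
edging pick-up: 88 × 14/16 = 77.00 → 77.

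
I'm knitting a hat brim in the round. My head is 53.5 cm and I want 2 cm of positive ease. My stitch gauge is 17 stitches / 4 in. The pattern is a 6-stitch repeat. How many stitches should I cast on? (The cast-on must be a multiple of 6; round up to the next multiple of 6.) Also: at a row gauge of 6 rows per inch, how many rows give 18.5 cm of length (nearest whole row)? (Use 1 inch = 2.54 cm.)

Finished = 53.5 + 2 = 55.5 cm.
55.5 cm × 1/2.54 = 21.85 inches.
17/4 = 4.25 sts per in; 21.85 × 4.25 = 92.86 sts.
Next multiple of 6 → 96.
18.5 cm = 7.28 inches; × 6 = 43.70 → 44 rows.

Cast on 96 stitches; work 44 rows.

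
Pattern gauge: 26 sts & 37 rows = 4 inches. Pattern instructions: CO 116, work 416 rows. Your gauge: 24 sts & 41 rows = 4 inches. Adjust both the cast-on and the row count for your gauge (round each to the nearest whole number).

Stitches: 116 × 24/26 = 107.08 → 107.
Rows: 416 × 41/37 = 460.97 → 461.

Cast on 107 stitches; work 461 rows.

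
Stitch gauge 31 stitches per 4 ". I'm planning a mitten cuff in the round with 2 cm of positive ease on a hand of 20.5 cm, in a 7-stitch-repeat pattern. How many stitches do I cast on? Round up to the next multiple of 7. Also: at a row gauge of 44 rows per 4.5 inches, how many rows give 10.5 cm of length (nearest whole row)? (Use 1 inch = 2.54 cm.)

Cast on 70 stitches; work 40 rows.

Finished = 20.5 + 2 = 22.5 cm.
22.5 cm × 1/2.54 = 8.86 inches.
31/4 = 7.75 sts per in; 8.86 × 7.75 = 68.65 sts.
Next multiple of 7 → 70.
10.5 cm = 4.13 inches; × 9.778 = 40.42 → 40 rows.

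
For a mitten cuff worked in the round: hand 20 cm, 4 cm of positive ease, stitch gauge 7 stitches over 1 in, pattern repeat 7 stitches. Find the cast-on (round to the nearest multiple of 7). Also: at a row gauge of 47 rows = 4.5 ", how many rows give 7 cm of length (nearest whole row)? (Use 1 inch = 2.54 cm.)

Finished = 20 + 4 = 24 cm.
24 cm × 1/2.54 = 9.45 inches.
7/1 = 7 sts per in; 9.45 × 7 = 66.14 sts.
Nearest multiple of 7 → 63.
7 cm = 2.76 inches; × 10.444 = 28.78 → 29 rows.

Cast on 63 stitches; work 29 rows.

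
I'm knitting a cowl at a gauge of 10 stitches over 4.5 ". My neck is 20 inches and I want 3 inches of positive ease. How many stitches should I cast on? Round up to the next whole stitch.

CO 52 sts.

Finished = 20 + 3 = 23 in.
10 / 4.5 = 2.222 sts per inch.
23.00 × 2.222 = 51.11 sts.
→ 52 sts.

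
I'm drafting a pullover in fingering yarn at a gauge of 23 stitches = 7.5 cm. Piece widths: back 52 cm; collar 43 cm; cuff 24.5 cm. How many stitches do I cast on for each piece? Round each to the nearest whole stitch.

back 159; collar 132; cuff 75.

Rate = 23/7.5 = 3.067 sts per cm.
back: 52 × 3.067 = 159.47 → 159.
collar: 43 × 3.067 = 131.87 → 132.
cuff: 24.5 × 3.067 = 75.13 → 75.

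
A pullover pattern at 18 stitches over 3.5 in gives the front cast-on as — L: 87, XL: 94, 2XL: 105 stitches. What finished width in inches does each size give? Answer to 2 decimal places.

L 16.92 inches; XL 18.28 inches; 2XL 20.42 inches.

18/3.5 = 5.143 sts per in.
L: 87 / 5.143 = 16.917 → 16.92 in.
XL: 94 / 5.143 = 18.278 → 18.28 in.
2XL: 105 / 5.143 = 20.417 → 20.42 in.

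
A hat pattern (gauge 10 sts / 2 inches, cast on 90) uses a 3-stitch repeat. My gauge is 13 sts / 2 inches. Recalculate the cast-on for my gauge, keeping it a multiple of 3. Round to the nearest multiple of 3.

Cast on 117 stitches.

90 × 13 / 10 = 117.00.
Nearest multiple of 3: 117.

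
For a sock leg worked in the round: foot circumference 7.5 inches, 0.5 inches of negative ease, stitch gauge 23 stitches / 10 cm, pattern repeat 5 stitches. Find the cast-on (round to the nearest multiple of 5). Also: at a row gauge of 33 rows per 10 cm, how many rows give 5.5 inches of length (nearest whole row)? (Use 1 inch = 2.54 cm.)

Cast on 40 stitches; work 46 rows.

Finished = 7.5 − 0.5 = 7 inches.
7 inches × 2.54 = 17.78 cm.
23/10 = 2.3 sts per cm; 17.78 × 2.3 = 40.89 sts.
Nearest multiple of 5 → 40.
5.5 inches = 13.97 cm; × 3.3 = 46.10 → 46 rows.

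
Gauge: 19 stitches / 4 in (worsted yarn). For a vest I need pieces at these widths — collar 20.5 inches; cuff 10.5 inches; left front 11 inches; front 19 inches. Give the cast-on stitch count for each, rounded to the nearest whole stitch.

Rate = 19/4 = 4.75 sts per in.
collar: 20.5 × 4.75 = 97.38 → 97.
cuff: 10.5 × 4.75 = 49.88 → 50.
left front: 11 × 4.75 = 52.25 → 52.
front: 19 × 4.75 = 90.25 → 90.

collar 97; cuff 50; left front 52; front 90.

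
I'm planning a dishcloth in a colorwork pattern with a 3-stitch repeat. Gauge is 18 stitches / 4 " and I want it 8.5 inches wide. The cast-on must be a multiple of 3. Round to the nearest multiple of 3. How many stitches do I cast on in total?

CO 39 sts.

18 / 4 = 4.5 sts per inch.
8.5 × 4.5 = 38.25 sts.
Nearest multiple of 3: 39.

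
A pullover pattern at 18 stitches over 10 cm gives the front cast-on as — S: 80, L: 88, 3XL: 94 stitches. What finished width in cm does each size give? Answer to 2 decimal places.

S 44.44 cm; L 48.89 cm; 3XL 52.22 cm.

18/10 = 1.8 sts per cm.
S: 80 / 1.8 = 44.444 → 44.44 cm.
L: 88 / 1.8 = 48.889 → 48.89 cm.
3XL: 94 / 1.8 = 52.222 → 52.22 cm.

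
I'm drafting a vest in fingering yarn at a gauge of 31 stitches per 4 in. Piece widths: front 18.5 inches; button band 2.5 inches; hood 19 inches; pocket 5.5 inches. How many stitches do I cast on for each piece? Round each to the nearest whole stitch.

Rate = 31/4 = 7.75 sts per in.
front: 18.5 × 7.75 = 143.38 → 143.
button band: 2.5 × 7.75 = 19.38 → 19.
hood: 19 × 7.75 = 147.25 → 147.
pocket: 5.5 × 7.75 = 42.62 → 43.

front 143; button band 19; hood 147; pocket 43.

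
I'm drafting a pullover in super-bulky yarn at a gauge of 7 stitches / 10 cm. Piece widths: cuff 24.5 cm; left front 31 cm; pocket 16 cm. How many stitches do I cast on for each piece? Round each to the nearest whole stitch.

cuff 17; left front 22; pocket 11.

Rate = 7/10 = 0.7 sts per cm.
cuff: 24.5 × 0.7 = 17.15 → 17.
left front: 31 × 0.7 = 21.70 → 22.
pocket: 16 × 0.7 = 11.20 → 11.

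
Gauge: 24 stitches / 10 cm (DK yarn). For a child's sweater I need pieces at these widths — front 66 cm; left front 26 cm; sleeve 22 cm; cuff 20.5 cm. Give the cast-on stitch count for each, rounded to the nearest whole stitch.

front 158; left front 62; sleeve 53; cuff 49.

Rate = 24/10 = 2.4 sts per cm.
front: 66 × 2.4 = 158.40 → 158.
left front: 26 × 2.4 = 62.40 → 62.
sleeve: 22 × 2.4 = 52.80 → 53.
cuff: 20.5 × 2.4 = 49.20 → 49.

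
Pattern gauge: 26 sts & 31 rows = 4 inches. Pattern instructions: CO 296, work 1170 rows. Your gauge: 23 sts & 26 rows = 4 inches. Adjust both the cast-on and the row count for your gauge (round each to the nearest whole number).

Stitches: 296 × 23/26 = 261.85 → 262.
Rows: 1170 × 26/31 = 981.29 → 981.

Cast on 262 stitches; work 981 rows.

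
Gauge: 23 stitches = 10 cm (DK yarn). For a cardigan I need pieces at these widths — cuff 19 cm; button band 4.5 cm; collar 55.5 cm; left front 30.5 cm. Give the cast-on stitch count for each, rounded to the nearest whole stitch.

Rate = 23/10 = 2.3 sts per cm.
cuff: 19 × 2.3 = 43.70 → 44.
button band: 4.5 × 2.3 = 10.35 → 10.
collar: 55.5 × 2.3 = 127.65 → 128.
left front: 30.5 × 2.3 = 70.15 → 70.

cuff 44; button band 10; collar 128; left front 70.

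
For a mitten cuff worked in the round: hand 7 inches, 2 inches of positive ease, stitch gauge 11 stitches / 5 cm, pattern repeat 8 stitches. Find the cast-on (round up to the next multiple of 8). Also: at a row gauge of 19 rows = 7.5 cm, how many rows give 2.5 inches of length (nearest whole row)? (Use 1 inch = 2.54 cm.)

Finished = 7 + 2 = 9 inches.
9 inches × 2.54 = 22.86 cm.
11/5 = 2.2 sts per cm; 22.86 × 2.2 = 50.29 sts.
Next multiple of 8 → 56.
2.5 inches = 6.35 cm; × 2.533 = 16.09 → 16 rows.

Cast on 56 stitches; work 16 rows.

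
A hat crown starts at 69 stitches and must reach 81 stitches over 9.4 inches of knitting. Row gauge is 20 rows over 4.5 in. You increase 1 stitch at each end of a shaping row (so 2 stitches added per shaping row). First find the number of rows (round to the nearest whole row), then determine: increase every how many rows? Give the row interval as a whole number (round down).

Rows = 9.4 × 4.444 = 41.8 → 42 rows.
Stitches to add: 12 → 6 shaping rows (at 2 st each).
42 / 6 = 7.00 → every 7 rows.

Increase every 7th row.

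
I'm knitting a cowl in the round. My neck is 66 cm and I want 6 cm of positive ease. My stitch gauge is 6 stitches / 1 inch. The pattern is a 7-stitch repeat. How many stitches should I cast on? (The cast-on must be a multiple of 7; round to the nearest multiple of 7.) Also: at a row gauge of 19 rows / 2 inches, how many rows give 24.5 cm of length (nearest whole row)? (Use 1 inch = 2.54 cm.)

Finished = 66 + 6 = 72 cm.
72 cm × 1/2.54 = 28.35 inches.
6/1 = 6 sts per in; 28.35 × 6 = 170.08 sts.
Nearest multiple of 7 → 168.
24.5 cm = 9.65 inches; × 9.5 = 91.63 → 92 rows.

Cast on 168 stitches; work 92 rows.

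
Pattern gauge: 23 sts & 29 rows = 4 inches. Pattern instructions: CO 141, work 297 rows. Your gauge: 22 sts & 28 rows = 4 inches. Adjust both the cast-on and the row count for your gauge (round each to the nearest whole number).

Cast on 135 stitches; work 287 rows.

Stitches: 141 × 22/23 = 134.87 → 135.
Rows: 297 × 28/29 = 286.76 → 287.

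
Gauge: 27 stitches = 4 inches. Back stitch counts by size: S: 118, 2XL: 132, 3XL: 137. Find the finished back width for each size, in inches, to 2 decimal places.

27/4 = 6.75 sts per in.
S: 118 / 6.75 = 17.481 → 17.48 in.
2XL: 132 / 6.75 = 19.556 → 19.56 in.
3XL: 137 / 6.75 = 20.296 → 20.30 in.

S 17.48 inches; 2XL 19.56 inches; 3XL 20.30 inches.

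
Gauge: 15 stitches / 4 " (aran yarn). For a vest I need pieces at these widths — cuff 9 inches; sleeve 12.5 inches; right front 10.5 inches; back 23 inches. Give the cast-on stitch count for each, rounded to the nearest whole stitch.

Rate = 15/4 = 3.75 sts per in.
cuff: 9 × 3.75 = 33.75 → 34.
sleeve: 12.5 × 3.75 = 46.88 → 47.
right front: 10.5 × 3.75 = 39.38 → 39.
back: 23 × 3.75 = 86.25 → 86.

cuff 34; sleeve 47; right front 39; back 86.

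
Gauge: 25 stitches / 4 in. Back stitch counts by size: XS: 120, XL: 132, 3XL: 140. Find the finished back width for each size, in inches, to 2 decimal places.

25/4 = 6.25 sts per in.
XS: 120 / 6.25 = 19.200 → 19.20 in.
XL: 132 / 6.25 = 21.120 → 21.12 in.
3XL: 140 / 6.25 = 22.400 → 22.40 in.

XS 19.20 inches; XL 21.12 inches; 3XL 22.40 inches.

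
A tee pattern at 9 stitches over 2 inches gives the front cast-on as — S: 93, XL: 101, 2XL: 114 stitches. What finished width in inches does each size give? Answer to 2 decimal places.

9/2 = 4.5 sts per in.
S: 93 / 4.5 = 20.667 → 20.67 in.
XL: 101 / 4.5 = 22.444 → 22.44 in.
2XL: 114 / 4.5 = 25.333 → 25.33 in.

S 20.67 inches; XL 22.44 inches; 2XL 25.33 inches.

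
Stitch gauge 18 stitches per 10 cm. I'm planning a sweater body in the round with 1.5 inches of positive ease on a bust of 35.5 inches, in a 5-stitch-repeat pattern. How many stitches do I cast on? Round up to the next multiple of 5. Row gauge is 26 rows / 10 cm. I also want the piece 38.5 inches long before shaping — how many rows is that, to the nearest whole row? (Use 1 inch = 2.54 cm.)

Finished = 35.5 + 1.5 = 37 inches.
37 inches × 2.54 = 93.98 cm.
18/10 = 1.8 sts per cm; 93.98 × 1.8 = 169.16 sts.
Next multiple of 5 → 170.
38.5 inches = 97.79 cm; × 2.6 = 254.25 → 254 rows.

Cast on 170 stitches; work 254 rows.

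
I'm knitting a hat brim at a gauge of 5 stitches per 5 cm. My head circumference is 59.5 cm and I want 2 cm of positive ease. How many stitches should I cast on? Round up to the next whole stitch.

Cast on 62 stitches.

Finished = 59.5 + 2 = 61.5 cm.
5 / 5 = 1 sts per cm.
61.50 × 1 = 61.50 sts.
→ 62 sts.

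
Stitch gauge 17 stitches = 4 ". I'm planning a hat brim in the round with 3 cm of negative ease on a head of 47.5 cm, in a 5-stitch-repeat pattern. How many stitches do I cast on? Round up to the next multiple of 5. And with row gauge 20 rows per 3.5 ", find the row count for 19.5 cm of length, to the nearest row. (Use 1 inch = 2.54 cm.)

Cast on 75 stitches; work 44 rows.

Finished = 47.5 − 3 = 44.5 cm.
44.5 cm × 1/2.54 = 17.52 inches.
17/4 = 4.25 sts per in; 17.52 × 4.25 = 74.46 sts.
Next multiple of 5 → 75.
19.5 cm = 7.68 inches; × 5.714 = 43.87 → 44 rows.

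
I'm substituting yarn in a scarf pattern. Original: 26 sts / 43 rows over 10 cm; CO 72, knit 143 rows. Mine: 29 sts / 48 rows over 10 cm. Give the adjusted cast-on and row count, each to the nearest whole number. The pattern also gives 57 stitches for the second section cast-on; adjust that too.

Cast on 80 stitches; work 160 rows; second section cast-on 64 stitches.

Stitches: 72 × 29/26 = 80.31 → 80.
Rows: 143 × 48/43 = 159.63 → 160.
second section cast-on: 57 × 29/26 = 63.58 → 64.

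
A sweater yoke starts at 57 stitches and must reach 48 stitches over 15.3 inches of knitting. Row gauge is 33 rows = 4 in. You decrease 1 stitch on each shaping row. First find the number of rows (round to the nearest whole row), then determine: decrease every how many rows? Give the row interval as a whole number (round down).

Rows = 15.3 × 8.25 = 126.2 → 126 rows.
Stitches to remove: 9 → 9 shaping rows (at 1 st each).
126 / 9 = 14.00 → every 14 rows.

Decrease every 14th row.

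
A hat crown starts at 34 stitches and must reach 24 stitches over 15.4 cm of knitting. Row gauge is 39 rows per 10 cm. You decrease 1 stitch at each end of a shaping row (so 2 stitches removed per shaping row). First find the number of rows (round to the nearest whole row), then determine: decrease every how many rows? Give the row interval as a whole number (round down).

Rows = 15.4 × 3.9 = 60.1 → 60 rows.
Stitches to remove: 10 → 5 shaping rows (at 2 st each).
60 / 5 = 12.00 → every 12 rows.

Decrease every 12th row.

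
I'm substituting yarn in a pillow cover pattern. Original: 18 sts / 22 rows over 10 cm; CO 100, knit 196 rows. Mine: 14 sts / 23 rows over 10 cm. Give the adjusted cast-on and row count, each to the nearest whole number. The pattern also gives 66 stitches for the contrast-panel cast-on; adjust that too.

Stitches: 100 × 14/18 = 77.78 → 78.
Rows: 196 × 23/22 = 204.91 → 205.
contrast-panel cast-on: 66 × 14/18 = 51.33 → 51.

Cast on 78 stitches; work 205 rows; contrast-panel cast-on 51 stitches.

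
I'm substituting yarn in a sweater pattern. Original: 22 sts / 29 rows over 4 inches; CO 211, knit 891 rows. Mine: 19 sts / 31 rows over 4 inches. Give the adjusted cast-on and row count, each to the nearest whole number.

Stitches: 211 × 19/22 = 182.23 → 182.
Rows: 891 × 31/29 = 952.45 → 952.

Cast on 182 stitches; work 952 rows.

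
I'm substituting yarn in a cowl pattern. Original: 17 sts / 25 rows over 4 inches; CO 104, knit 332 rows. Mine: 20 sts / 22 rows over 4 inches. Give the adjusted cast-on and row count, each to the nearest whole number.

Cast on 122 stitches; work 292 rows.

Stitches: 104 × 20/17 = 122.35 → 122.
Rows: 332 × 22/25 = 292.16 → 292.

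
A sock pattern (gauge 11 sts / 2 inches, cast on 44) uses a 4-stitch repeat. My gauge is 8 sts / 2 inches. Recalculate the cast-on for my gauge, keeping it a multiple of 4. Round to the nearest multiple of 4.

44 × 8 / 11 = 32.00.
Nearest multiple of 4: 32.

Cast on 32 stitches.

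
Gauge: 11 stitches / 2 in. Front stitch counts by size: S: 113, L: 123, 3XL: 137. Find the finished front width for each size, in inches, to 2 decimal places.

S 20.55 inches; L 22.36 inches; 3XL 24.91 inches.

11/2 = 5.5 sts per in.
S: 113 / 5.5 = 20.545 → 20.55 in.
L: 123 / 5.5 = 22.364 → 22.36 in.
3XL: 137 / 5.5 = 24.909 → 24.91 in.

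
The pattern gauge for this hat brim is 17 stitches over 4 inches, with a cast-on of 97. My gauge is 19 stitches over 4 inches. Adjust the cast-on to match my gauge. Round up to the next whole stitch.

Scale factor = 19 / 17 = 1.118.
97 × 19 / 17 = 108.41 sts.
→ 109 sts.

Cast on 109 stitches.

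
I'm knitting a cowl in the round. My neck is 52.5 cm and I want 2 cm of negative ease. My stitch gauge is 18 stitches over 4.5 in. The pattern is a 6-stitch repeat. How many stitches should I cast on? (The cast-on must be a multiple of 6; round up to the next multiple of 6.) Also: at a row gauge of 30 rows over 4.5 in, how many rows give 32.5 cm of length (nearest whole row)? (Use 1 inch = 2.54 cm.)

Finished = 52.5 − 2 = 50.5 cm.
50.5 cm × 1/2.54 = 19.88 inches.
18/4.5 = 4 sts per in; 19.88 × 4 = 79.53 sts.
Next multiple of 6 → 84.
32.5 cm = 12.80 inches; × 6.667 = 85.30 → 85 rows.

Cast on 84 stitches; work 85 rows.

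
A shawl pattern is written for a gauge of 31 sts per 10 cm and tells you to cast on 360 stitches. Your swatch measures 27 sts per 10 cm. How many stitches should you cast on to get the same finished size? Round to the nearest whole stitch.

Cast on 314 stitches.

Scale factor = 27 / 31 = 0.871.
360 × 27 / 31 = 313.55 sts.
→ 314 sts.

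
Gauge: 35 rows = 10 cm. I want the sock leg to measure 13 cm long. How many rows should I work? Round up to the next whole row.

Knit 46 rows.

35 rows / 10 cm = 3.5 rows per cm.
13 × 3.5 = 45.50 rows.
Round up → 46.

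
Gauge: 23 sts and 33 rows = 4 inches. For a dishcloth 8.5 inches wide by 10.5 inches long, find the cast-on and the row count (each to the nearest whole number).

Cast on 49 stitches and work 87 rows.

Stitch gauge = 23/4 = 5.75 sts/in; 8.5 × 5.75 = 48.88 → 49 sts.
Row gauge = 33/4 = 8.25 rows/in; 10.5 × 8.25 = 86.62 → 87 rows.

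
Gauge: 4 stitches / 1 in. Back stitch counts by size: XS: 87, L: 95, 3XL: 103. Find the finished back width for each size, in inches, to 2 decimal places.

4/1 = 4 sts per in.
XS: 87 / 4 = 21.750 → 21.75 in.
L: 95 / 4 = 23.750 → 23.75 in.
3XL: 103 / 4 = 25.750 → 25.75 in.

XS 21.75 inches; L 23.75 inches; 3XL 25.75 inches.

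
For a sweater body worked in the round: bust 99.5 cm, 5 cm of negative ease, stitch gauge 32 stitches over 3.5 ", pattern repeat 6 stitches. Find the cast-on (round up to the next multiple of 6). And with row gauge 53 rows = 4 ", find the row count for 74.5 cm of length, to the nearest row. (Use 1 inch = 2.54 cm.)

Cast on 342 stitches; work 389 rows.

Finished = 99.5 − 5 = 94.5 cm.
94.5 cm × 1/2.54 = 37.20 inches.
32/3.5 = 9.143 sts per in; 37.20 × 9.143 = 340.16 sts.
Next multiple of 6 → 342.
74.5 cm = 29.33 inches; × 13.25 = 388.63 → 389 rows.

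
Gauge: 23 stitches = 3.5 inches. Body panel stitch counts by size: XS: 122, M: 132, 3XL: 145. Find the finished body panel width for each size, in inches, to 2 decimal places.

23/3.5 = 6.571 sts per in.
XS: 122 / 6.571 = 18.565 → 18.57 in.
M: 132 / 6.571 = 20.087 → 20.09 in.
3XL: 145 / 6.571 = 22.065 → 22.07 in.

XS 18.57 inches; M 20.09 inches; 3XL 22.07 inches.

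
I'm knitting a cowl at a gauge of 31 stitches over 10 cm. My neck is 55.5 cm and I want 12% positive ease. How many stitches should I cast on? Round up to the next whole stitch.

Finished = 55.5 × 1.12 = 62.16 cm.
31 / 10 = 3.1 sts per cm.
62.16 × 3.1 = 192.70 sts.
→ 193 sts.

Cast on 193 stitches.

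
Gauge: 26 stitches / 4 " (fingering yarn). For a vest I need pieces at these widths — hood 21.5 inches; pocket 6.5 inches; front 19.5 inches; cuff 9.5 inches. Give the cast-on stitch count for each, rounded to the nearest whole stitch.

Rate = 26/4 = 6.5 sts per in.
hood: 21.5 × 6.5 = 139.75 → 140.
pocket: 6.5 × 6.5 = 42.25 → 42.
front: 19.5 × 6.5 = 126.75 → 127.
cuff: 9.5 × 6.5 = 61.75 → 62.

hood 140; pocket 42; front 127; cuff 62.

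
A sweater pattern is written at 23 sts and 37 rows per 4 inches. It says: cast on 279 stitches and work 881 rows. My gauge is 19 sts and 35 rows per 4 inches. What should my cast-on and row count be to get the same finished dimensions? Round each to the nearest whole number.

Cast on 230 stitches; work 833 rows.

Stitches: 279 × 19/23 = 230.48 → 230.
Rows: 881 × 35/37 = 833.38 → 833.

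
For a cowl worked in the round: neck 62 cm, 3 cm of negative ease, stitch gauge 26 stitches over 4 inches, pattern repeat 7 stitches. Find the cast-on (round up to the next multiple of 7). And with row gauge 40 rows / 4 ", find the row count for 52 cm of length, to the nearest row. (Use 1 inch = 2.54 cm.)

Finished = 62 − 3 = 59 cm.
59 cm × 1/2.54 = 23.23 inches.
26/4 = 6.5 sts per in; 23.23 × 6.5 = 150.98 sts.
Next multiple of 7 → 154.
52 cm = 20.47 inches; × 10 = 204.72 → 205 rows.

Cast on 154 stitches; work 205 rows.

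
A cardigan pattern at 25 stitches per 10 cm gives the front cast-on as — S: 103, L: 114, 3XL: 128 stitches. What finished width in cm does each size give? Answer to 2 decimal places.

25/10 = 2.5 sts per cm.
S: 103 / 2.5 = 41.200 → 41.20 cm.
L: 114 / 2.5 = 45.600 → 45.60 cm.
3XL: 128 / 2.5 = 51.200 → 51.20 cm.

S 41.20 cm; L 45.60 cm; 3XL 51.20 cm.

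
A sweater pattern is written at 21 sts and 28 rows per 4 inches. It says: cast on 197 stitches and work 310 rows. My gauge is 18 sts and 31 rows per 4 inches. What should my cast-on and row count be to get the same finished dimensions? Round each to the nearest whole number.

Cast on 169 stitches; work 343 rows.

Stitches: 197 × 18/21 = 168.86 → 169.
Rows: 310 × 31/28 = 343.21 → 343.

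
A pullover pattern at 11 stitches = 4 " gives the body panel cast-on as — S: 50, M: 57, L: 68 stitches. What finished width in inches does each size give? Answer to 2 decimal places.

S 18.18 inches; M 20.73 inches; L 24.73 inches.

11/4 = 2.75 sts per in.
S: 50 / 2.75 = 18.182 → 18.18 in.
M: 57 / 2.75 = 20.727 → 20.73 in.
L: 68 / 2.75 = 24.727 → 24.73 in.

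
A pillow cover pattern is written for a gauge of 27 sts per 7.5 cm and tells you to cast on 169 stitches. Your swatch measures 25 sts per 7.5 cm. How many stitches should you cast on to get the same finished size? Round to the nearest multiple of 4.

Scale factor = 25 / 27 = 0.926.
169 × 25 / 27 = 156.48 sts.
→ 156 sts.

Cast on 156 stitches.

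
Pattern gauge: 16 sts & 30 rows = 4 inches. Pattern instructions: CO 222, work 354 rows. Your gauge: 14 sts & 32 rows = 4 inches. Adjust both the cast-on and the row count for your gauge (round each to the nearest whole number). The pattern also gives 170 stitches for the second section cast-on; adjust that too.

Cast on 194 stitches; work 378 rows; second section cast-on 149 stitches.

Stitches: 222 × 14/16 = 194.25 → 194.
Rows: 354 × 32/30 = 377.60 → 378.
second section cast-on: 170 × 14/16 = 148.75 → 149.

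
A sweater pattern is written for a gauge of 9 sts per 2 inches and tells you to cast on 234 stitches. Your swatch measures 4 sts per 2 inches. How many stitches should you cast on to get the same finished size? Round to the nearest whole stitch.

Scale factor = 4 / 9 = 0.444.
234 × 4 / 9 = 104.00 sts.

Cast on 104 stitches.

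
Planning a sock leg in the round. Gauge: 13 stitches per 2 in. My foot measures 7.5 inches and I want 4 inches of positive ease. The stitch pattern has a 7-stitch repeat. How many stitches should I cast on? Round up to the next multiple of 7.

77 stitches.

Finished = 7.5 + 4 = 11.5 inches.
13 / 2 = 6.5 sts/in.
11.5 × 6.5 = 74.75 sts.
Next multiple of 7: 77.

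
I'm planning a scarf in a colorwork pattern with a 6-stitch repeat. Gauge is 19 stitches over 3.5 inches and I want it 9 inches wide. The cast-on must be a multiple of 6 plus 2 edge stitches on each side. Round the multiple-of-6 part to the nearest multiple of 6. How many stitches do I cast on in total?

CO 46 sts.

19 / 3.5 = 5.429 sts per inch.
9 × 5.429 = 48.86 sts.
Less 4 edge sts → 44.86 for the repeat.
Nearest multiple of 6: 42.
Add back 4 edge sts → 46.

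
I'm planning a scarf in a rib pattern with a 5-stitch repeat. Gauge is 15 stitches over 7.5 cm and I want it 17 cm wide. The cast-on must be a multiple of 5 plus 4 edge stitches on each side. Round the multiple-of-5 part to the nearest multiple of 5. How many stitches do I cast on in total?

Cast on 33 stitches.

15 / 7.5 = 2 sts per cm.
17 × 2 = 34.00 sts.
Less 8 edge sts → 26.00 for the repeat.
Nearest multiple of 5: 25.
Add back 8 edge sts → 33.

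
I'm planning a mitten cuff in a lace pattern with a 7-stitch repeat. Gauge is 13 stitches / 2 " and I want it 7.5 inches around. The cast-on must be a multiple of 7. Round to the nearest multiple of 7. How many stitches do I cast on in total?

13 / 2 = 6.5 sts per inch.
7.5 × 6.5 = 48.75 sts.
Nearest multiple of 7: 49.

49 stitches.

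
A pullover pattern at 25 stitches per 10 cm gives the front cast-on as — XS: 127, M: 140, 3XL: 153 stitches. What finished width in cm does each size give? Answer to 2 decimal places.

XS 50.80 cm; M 56.00 cm; 3XL 61.20 cm.

25/10 = 2.5 sts per cm.
XS: 127 / 2.5 = 50.800 → 50.80 cm.
M: 140 / 2.5 = 56.000 → 56.00 cm.
3XL: 153 / 2.5 = 61.200 → 61.20 cm.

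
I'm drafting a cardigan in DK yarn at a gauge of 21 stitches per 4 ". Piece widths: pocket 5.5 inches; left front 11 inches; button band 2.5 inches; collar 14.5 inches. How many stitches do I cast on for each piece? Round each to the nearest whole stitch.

pocket 29; left front 58; button band 13; collar 76.

Rate = 21/4 = 5.25 sts per in.
pocket: 5.5 × 5.25 = 28.88 → 29.
left front: 11 × 5.25 = 57.75 → 58.
button band: 2.5 × 5.25 = 13.12 → 13.
collar: 14.5 × 5.25 = 76.12 → 76.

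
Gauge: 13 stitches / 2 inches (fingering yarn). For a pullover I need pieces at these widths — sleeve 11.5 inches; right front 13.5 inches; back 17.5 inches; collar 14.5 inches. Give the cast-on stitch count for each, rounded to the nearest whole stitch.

Rate = 13/2 = 6.5 sts per in.
sleeve: 11.5 × 6.5 = 74.75 → 75.
right front: 13.5 × 6.5 = 87.75 → 88.
back: 17.5 × 6.5 = 113.75 → 114.
collar: 14.5 × 6.5 = 94.25 → 94.

sleeve 75; right front 88; back 114; collar 94.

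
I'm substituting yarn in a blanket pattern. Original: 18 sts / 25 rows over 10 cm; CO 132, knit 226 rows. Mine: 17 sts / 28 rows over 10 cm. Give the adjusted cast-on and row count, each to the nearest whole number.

Stitches: 132 × 17/18 = 124.67 → 125.
Rows: 226 × 28/25 = 253.12 → 253.

Cast on 125 stitches; work 253 rows.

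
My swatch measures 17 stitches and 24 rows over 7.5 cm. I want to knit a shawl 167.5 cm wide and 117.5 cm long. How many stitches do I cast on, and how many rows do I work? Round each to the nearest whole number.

Stitch gauge = 17/7.5 = 2.267 sts/cm; 167.5 × 2.267 = 379.67 → 380 sts.
Row gauge = 24/7.5 = 3.2 rows/cm; 117.5 × 3.2 = 376.00 → 376 rows.

Cast on 380 stitches and work 376 rows.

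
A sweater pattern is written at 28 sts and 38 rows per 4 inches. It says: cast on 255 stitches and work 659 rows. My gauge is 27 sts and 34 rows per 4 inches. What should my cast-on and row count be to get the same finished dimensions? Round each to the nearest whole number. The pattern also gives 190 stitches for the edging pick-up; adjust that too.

Cast on 246 stitches; work 590 rows; edging pick-up 183 stitches.

Stitches: 255 × 27/28 = 245.89 → 246.
Rows: 659 × 34/38 = 589.63 → 590.
edging pick-up: 190 × 27/28 = 183.21 → 183.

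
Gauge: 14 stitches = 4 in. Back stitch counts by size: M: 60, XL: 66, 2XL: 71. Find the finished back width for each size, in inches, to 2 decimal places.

M 17.14 inches; XL 18.86 inches; 2XL 20.29 inches.

14/4 = 3.5 sts per in.
M: 60 / 3.5 = 17.143 → 17.14 in.
XL: 66 / 3.5 = 18.857 → 18.86 in.
2XL: 71 / 3.5 = 20.286 → 20.29 in.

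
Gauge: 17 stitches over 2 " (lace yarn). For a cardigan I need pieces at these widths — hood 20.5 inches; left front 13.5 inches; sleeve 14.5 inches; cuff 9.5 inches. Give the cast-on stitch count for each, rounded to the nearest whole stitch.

Rate = 17/2 = 8.5 sts per in.
hood: 20.5 × 8.5 = 174.25 → 174.
left front: 13.5 × 8.5 = 114.75 → 115.
sleeve: 14.5 × 8.5 = 123.25 → 123.
cuff: 9.5 × 8.5 = 80.75 → 81.

hood 174; left front 115; sleeve 123; cuff 81.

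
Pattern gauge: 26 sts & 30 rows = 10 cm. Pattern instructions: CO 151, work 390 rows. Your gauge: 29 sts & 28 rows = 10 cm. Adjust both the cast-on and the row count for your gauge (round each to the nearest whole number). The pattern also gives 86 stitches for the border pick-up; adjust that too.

Cast on 168 stitches; work 364 rows; border pick-up 96 stitches.

Stitches: 151 × 29/26 = 168.42 → 168.
Rows: 390 × 28/30 = 364.00 → 364.
border pick-up: 86 × 29/26 = 95.92 → 96.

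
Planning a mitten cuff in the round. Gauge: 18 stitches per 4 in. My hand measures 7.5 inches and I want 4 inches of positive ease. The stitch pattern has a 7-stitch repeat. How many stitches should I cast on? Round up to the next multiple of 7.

CO 56 sts.

Finished = 7.5 + 4 = 11.5 inches.
18 / 4 = 4.5 sts/in.
11.5 × 4.5 = 51.75 sts.
Next multiple of 7: 56.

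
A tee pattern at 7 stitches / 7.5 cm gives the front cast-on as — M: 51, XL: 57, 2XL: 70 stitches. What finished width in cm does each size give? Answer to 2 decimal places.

M 54.64 cm; XL 61.07 cm; 2XL 75.00 cm.

7/7.5 = 0.933 sts per cm.
M: 51 / 0.933 = 54.643 → 54.64 cm.
XL: 57 / 0.933 = 61.071 → 61.07 cm.
2XL: 70 / 0.933 = 75.000 → 75.00 cm.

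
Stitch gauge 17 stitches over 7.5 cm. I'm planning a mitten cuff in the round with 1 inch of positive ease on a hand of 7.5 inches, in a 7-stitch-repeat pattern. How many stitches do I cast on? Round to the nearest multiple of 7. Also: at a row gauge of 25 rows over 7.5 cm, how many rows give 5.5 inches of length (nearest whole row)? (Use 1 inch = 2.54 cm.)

Finished = 7.5 + 1 = 8.5 inches.
8.5 inches × 2.54 = 21.59 cm.
17/7.5 = 2.267 sts per cm; 21.59 × 2.267 = 48.94 sts.
Nearest multiple of 7 → 49.
5.5 inches = 13.97 cm; × 3.333 = 46.57 → 47 rows.

Cast on 49 stitches; work 47 rows.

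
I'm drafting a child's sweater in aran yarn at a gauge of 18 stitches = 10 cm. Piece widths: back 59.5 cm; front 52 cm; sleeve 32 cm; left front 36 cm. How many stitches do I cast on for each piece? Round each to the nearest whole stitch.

Rate = 18/10 = 1.8 sts per cm.
back: 59.5 × 1.8 = 107.10 → 107.
front: 52 × 1.8 = 93.60 → 94.
sleeve: 32 × 1.8 = 57.60 → 58.
left front: 36 × 1.8 = 64.80 → 65.

back 107; front 94; sleeve 58; left front 65.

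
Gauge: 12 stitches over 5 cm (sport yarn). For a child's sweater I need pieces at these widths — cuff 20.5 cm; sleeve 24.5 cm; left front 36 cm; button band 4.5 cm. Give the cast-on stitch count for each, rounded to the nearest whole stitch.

cuff 49; sleeve 59; left front 86; button band 11.

Rate = 12/5 = 2.4 sts per cm.
cuff: 20.5 × 2.4 = 49.20 → 49.
sleeve: 24.5 × 2.4 = 58.80 → 59.
left front: 36 × 2.4 = 86.40 → 86.
button band: 4.5 × 2.4 = 10.80 → 11.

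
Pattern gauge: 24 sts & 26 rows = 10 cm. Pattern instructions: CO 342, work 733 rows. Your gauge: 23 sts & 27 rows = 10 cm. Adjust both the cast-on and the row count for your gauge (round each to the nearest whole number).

Cast on 328 stitches; work 761 rows.

Stitches: 342 × 23/24 = 327.75 → 328.
Rows: 733 × 27/26 = 761.19 → 761.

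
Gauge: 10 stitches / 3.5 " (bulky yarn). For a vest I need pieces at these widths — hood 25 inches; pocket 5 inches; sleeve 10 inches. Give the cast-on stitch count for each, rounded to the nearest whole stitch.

Rate = 10/3.5 = 2.857 sts per in.
hood: 25 × 2.857 = 71.43 → 71.
pocket: 5 × 2.857 = 14.29 → 14.
sleeve: 10 × 2.857 = 28.57 → 29.

hood 71; pocket 14; sleeve 29.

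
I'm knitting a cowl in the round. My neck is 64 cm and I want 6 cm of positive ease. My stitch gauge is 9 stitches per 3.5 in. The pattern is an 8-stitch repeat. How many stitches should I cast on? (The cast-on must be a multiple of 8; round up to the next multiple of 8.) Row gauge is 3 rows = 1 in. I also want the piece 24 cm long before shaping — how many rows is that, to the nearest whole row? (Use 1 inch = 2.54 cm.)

Cast on 72 stitches; work 28 rows.

Finished = 64 + 6 = 70 cm.
70 cm × 1/2.54 = 27.56 inches.
9/3.5 = 2.571 sts per in; 27.56 × 2.571 = 70.87 sts.
Next multiple of 8 → 72.
24 cm = 9.45 inches; × 3 = 28.35 → 28 rows.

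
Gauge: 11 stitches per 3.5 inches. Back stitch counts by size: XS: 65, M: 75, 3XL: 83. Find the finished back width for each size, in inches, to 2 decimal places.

XS 20.68 inches; M 23.86 inches; 3XL 26.41 inches.

11/3.5 = 3.143 sts per in.
XS: 65 / 3.143 = 20.682 → 20.68 in.
M: 75 / 3.143 = 23.864 → 23.86 in.
3XL: 83 / 3.143 = 26.409 → 26.41 in.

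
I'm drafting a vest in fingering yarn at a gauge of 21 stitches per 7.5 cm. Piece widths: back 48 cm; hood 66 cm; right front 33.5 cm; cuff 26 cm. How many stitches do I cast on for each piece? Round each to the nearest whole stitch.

back 134; hood 185; right front 94; cuff 73.

Rate = 21/7.5 = 2.8 sts per cm.
back: 48 × 2.8 = 134.40 → 134.
hood: 66 × 2.8 = 184.80 → 185.
right front: 33.5 × 2.8 = 93.80 → 94.
cuff: 26 × 2.8 = 72.80 → 73.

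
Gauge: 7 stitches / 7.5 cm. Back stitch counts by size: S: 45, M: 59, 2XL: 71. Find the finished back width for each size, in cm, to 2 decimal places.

7/7.5 = 0.933 sts per cm.
S: 45 / 0.933 = 48.214 → 48.21 cm.
M: 59 / 0.933 = 63.214 → 63.21 cm.
2XL: 71 / 0.933 = 76.071 → 76.07 cm.

S 48.21 cm; M 63.21 cm; 2XL 76.07 cm.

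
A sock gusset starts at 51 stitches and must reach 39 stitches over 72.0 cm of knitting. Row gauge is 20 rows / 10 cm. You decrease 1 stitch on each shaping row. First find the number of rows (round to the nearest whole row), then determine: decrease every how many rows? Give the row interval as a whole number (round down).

Rows = 72.0 × 2 = 144.0 → 144 rows.
Stitches to remove: 12 → 12 shaping rows (at 1 st each).
144 / 12 = 12.00 → every 12 rows.

Decrease every 12th row.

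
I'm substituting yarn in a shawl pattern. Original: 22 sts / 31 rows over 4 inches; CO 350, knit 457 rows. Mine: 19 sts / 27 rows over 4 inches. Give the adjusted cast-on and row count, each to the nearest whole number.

Cast on 302 stitches; work 398 rows.

Stitches: 350 × 19/22 = 302.27 → 302.
Rows: 457 × 27/31 = 398.03 → 398.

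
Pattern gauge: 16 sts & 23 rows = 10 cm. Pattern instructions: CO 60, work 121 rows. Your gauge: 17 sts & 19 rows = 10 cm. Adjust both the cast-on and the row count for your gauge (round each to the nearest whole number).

Stitches: 60 × 17/16 = 63.75 → 64.
Rows: 121 × 19/23 = 99.96 → 100.

Cast on 64 stitches; work 100 rows.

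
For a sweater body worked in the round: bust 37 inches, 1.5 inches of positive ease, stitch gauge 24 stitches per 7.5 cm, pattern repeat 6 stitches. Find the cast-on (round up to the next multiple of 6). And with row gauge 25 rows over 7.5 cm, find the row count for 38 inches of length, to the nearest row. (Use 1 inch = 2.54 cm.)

Cast on 318 stitches; work 322 rows.

Finished = 37 + 1.5 = 38.5 inches.
38.5 inches × 2.54 = 97.79 cm.
24/7.5 = 3.2 sts per cm; 97.79 × 3.2 = 312.93 sts.
Next multiple of 6 → 318.
38 inches = 96.52 cm; × 3.333 = 321.73 → 322 rows.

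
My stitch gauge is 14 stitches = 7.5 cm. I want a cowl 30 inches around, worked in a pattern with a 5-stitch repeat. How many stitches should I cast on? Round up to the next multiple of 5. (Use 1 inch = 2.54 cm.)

30 in = 30 × 2.54 = 76.20 cm.
14 / 7.5 = 1.867 sts/cm.
76.20 × 1.867 = 142.24 sts.
→ 145.

Cast on 145 stitches.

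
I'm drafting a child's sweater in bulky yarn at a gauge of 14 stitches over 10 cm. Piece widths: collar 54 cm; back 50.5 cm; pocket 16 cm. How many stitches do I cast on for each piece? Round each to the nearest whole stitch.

Rate = 14/10 = 1.4 sts per cm.
collar: 54 × 1.4 = 75.60 → 76.
back: 50.5 × 1.4 = 70.70 → 71.
pocket: 16 × 1.4 = 22.40 → 22.

collar 76; back 71; pocket 22.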